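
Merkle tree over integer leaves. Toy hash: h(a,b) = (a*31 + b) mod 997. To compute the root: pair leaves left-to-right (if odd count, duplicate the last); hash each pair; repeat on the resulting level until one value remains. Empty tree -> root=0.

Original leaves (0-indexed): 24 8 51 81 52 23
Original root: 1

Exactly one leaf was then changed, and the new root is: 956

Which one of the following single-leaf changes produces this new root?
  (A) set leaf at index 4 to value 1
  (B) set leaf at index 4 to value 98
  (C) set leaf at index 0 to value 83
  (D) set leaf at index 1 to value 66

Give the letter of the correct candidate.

Answer: C

Derivation:
Original leaves: [24, 8, 51, 81, 52, 23]
Target new root: 956
Try each candidate change and compute the resulting root:
Candidate A: set leaf[4] = 1 -> leaves = [24, 8, 51, 81, 1, 23]
  L0: [24, 8, 51, 81, 1, 23]
  L1: h(24,8)=(24*31+8)%997=752 h(51,81)=(51*31+81)%997=665 h(1,23)=(1*31+23)%997=54 -> [752, 665, 54]
  L2: h(752,665)=(752*31+665)%997=49 h(54,54)=(54*31+54)%997=731 -> [49, 731]
  L3: h(49,731)=(49*31+731)%997=256 -> [256]
  root = 256 != target 956
Candidate B: set leaf[4] = 98 -> leaves = [24, 8, 51, 81, 98, 23]
  L0: [24, 8, 51, 81, 98, 23]
  L1: h(24,8)=(24*31+8)%997=752 h(51,81)=(51*31+81)%997=665 h(98,23)=(98*31+23)%997=70 -> [752, 665, 70]
  L2: h(752,665)=(752*31+665)%997=49 h(70,70)=(70*31+70)%997=246 -> [49, 246]
  L3: h(49,246)=(49*31+246)%997=768 -> [768]
  root = 768 != target 956
Candidate C: set leaf[0] = 83 -> leaves = [83, 8, 51, 81, 52, 23]
  L0: [83, 8, 51, 81, 52, 23]
  L1: h(83,8)=(83*31+8)%997=587 h(51,81)=(51*31+81)%997=665 h(52,23)=(52*31+23)%997=638 -> [587, 665, 638]
  L2: h(587,665)=(587*31+665)%997=916 h(638,638)=(638*31+638)%997=476 -> [916, 476]
  L3: h(916,476)=(916*31+476)%997=956 -> [956]
  root = 956 == target 956  ** MATCH **
Candidate D: set leaf[1] = 66 -> leaves = [24, 66, 51, 81, 52, 23]
  L0: [24, 66, 51, 81, 52, 23]
  L1: h(24,66)=(24*31+66)%997=810 h(51,81)=(51*31+81)%997=665 h(52,23)=(52*31+23)%997=638 -> [810, 665, 638]
  L2: h(810,665)=(810*31+665)%997=850 h(638,638)=(638*31+638)%997=476 -> [850, 476]
  L3: h(850,476)=(850*31+476)%997=904 -> [904]
  root = 904 != target 956
Candidate C produces the target root.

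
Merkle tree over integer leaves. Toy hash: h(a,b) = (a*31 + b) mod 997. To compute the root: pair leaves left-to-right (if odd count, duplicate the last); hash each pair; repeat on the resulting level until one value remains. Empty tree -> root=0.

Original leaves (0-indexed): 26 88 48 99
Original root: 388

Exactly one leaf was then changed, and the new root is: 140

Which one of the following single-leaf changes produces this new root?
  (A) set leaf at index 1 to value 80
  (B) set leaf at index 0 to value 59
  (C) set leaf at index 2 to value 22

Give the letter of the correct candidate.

Answer: A

Derivation:
Original leaves: [26, 88, 48, 99]
Target new root: 140
Try each candidate change and compute the resulting root:
Candidate A: set leaf[1] = 80 -> leaves = [26, 80, 48, 99]
  L0: [26, 80, 48, 99]
  L1: h(26,80)=(26*31+80)%997=886 h(48,99)=(48*31+99)%997=590 -> [886, 590]
  L2: h(886,590)=(886*31+590)%997=140 -> [140]
  root = 140 == target 140  ** MATCH **
Candidate B: set leaf[0] = 59 -> leaves = [59, 88, 48, 99]
  L0: [59, 88, 48, 99]
  L1: h(59,88)=(59*31+88)%997=920 h(48,99)=(48*31+99)%997=590 -> [920, 590]
  L2: h(920,590)=(920*31+590)%997=197 -> [197]
  root = 197 != target 140
Candidate C: set leaf[2] = 22 -> leaves = [26, 88, 22, 99]
  L0: [26, 88, 22, 99]
  L1: h(26,88)=(26*31+88)%997=894 h(22,99)=(22*31+99)%997=781 -> [894, 781]
  L2: h(894,781)=(894*31+781)%997=579 -> [579]
  root = 579 != target 140
Candidate A produces the target root.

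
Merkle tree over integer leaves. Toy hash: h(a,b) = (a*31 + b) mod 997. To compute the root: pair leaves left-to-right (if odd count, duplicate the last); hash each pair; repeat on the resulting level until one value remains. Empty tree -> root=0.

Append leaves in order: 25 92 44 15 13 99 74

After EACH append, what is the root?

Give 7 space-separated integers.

Answer: 25 867 369 340 921 682 554

Derivation:
After append 25 (leaves=[25]):
  L0: [25]
  root=25
After append 92 (leaves=[25, 92]):
  L0: [25, 92]
  L1: h(25,92)=(25*31+92)%997=867 -> [867]
  root=867
After append 44 (leaves=[25, 92, 44]):
  L0: [25, 92, 44]
  L1: h(25,92)=(25*31+92)%997=867 h(44,44)=(44*31+44)%997=411 -> [867, 411]
  L2: h(867,411)=(867*31+411)%997=369 -> [369]
  root=369
After append 15 (leaves=[25, 92, 44, 15]):
  L0: [25, 92, 44, 15]
  L1: h(25,92)=(25*31+92)%997=867 h(44,15)=(44*31+15)%997=382 -> [867, 382]
  L2: h(867,382)=(867*31+382)%997=340 -> [340]
  root=340
After append 13 (leaves=[25, 92, 44, 15, 13]):
  L0: [25, 92, 44, 15, 13]
  L1: h(25,92)=(25*31+92)%997=867 h(44,15)=(44*31+15)%997=382 h(13,13)=(13*31+13)%997=416 -> [867, 382, 416]
  L2: h(867,382)=(867*31+382)%997=340 h(416,416)=(416*31+416)%997=351 -> [340, 351]
  L3: h(340,351)=(340*31+351)%997=921 -> [921]
  root=921
After append 99 (leaves=[25, 92, 44, 15, 13, 99]):
  L0: [25, 92, 44, 15, 13, 99]
  L1: h(25,92)=(25*31+92)%997=867 h(44,15)=(44*31+15)%997=382 h(13,99)=(13*31+99)%997=502 -> [867, 382, 502]
  L2: h(867,382)=(867*31+382)%997=340 h(502,502)=(502*31+502)%997=112 -> [340, 112]
  L3: h(340,112)=(340*31+112)%997=682 -> [682]
  root=682
After append 74 (leaves=[25, 92, 44, 15, 13, 99, 74]):
  L0: [25, 92, 44, 15, 13, 99, 74]
  L1: h(25,92)=(25*31+92)%997=867 h(44,15)=(44*31+15)%997=382 h(13,99)=(13*31+99)%997=502 h(74,74)=(74*31+74)%997=374 -> [867, 382, 502, 374]
  L2: h(867,382)=(867*31+382)%997=340 h(502,374)=(502*31+374)%997=981 -> [340, 981]
  L3: h(340,981)=(340*31+981)%997=554 -> [554]
  root=554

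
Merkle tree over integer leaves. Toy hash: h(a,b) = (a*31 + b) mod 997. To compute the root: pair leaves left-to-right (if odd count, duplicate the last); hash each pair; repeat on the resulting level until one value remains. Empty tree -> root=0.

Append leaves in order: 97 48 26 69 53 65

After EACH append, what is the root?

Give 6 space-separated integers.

After append 97 (leaves=[97]):
  L0: [97]
  root=97
After append 48 (leaves=[97, 48]):
  L0: [97, 48]
  L1: h(97,48)=(97*31+48)%997=64 -> [64]
  root=64
After append 26 (leaves=[97, 48, 26]):
  L0: [97, 48, 26]
  L1: h(97,48)=(97*31+48)%997=64 h(26,26)=(26*31+26)%997=832 -> [64, 832]
  L2: h(64,832)=(64*31+832)%997=822 -> [822]
  root=822
After append 69 (leaves=[97, 48, 26, 69]):
  L0: [97, 48, 26, 69]
  L1: h(97,48)=(97*31+48)%997=64 h(26,69)=(26*31+69)%997=875 -> [64, 875]
  L2: h(64,875)=(64*31+875)%997=865 -> [865]
  root=865
After append 53 (leaves=[97, 48, 26, 69, 53]):
  L0: [97, 48, 26, 69, 53]
  L1: h(97,48)=(97*31+48)%997=64 h(26,69)=(26*31+69)%997=875 h(53,53)=(53*31+53)%997=699 -> [64, 875, 699]
  L2: h(64,875)=(64*31+875)%997=865 h(699,699)=(699*31+699)%997=434 -> [865, 434]
  L3: h(865,434)=(865*31+434)%997=330 -> [330]
  root=330
After append 65 (leaves=[97, 48, 26, 69, 53, 65]):
  L0: [97, 48, 26, 69, 53, 65]
  L1: h(97,48)=(97*31+48)%997=64 h(26,69)=(26*31+69)%997=875 h(53,65)=(53*31+65)%997=711 -> [64, 875, 711]
  L2: h(64,875)=(64*31+875)%997=865 h(711,711)=(711*31+711)%997=818 -> [865, 818]
  L3: h(865,818)=(865*31+818)%997=714 -> [714]
  root=714

Answer: 97 64 822 865 330 714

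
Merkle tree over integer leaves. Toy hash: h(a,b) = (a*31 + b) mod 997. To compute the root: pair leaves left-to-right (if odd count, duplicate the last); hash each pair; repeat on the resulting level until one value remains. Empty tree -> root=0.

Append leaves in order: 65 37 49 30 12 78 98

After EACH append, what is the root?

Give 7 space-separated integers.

Answer: 65 58 375 356 393 511 206

Derivation:
After append 65 (leaves=[65]):
  L0: [65]
  root=65
After append 37 (leaves=[65, 37]):
  L0: [65, 37]
  L1: h(65,37)=(65*31+37)%997=58 -> [58]
  root=58
After append 49 (leaves=[65, 37, 49]):
  L0: [65, 37, 49]
  L1: h(65,37)=(65*31+37)%997=58 h(49,49)=(49*31+49)%997=571 -> [58, 571]
  L2: h(58,571)=(58*31+571)%997=375 -> [375]
  root=375
After append 30 (leaves=[65, 37, 49, 30]):
  L0: [65, 37, 49, 30]
  L1: h(65,37)=(65*31+37)%997=58 h(49,30)=(49*31+30)%997=552 -> [58, 552]
  L2: h(58,552)=(58*31+552)%997=356 -> [356]
  root=356
After append 12 (leaves=[65, 37, 49, 30, 12]):
  L0: [65, 37, 49, 30, 12]
  L1: h(65,37)=(65*31+37)%997=58 h(49,30)=(49*31+30)%997=552 h(12,12)=(12*31+12)%997=384 -> [58, 552, 384]
  L2: h(58,552)=(58*31+552)%997=356 h(384,384)=(384*31+384)%997=324 -> [356, 324]
  L3: h(356,324)=(356*31+324)%997=393 -> [393]
  root=393
After append 78 (leaves=[65, 37, 49, 30, 12, 78]):
  L0: [65, 37, 49, 30, 12, 78]
  L1: h(65,37)=(65*31+37)%997=58 h(49,30)=(49*31+30)%997=552 h(12,78)=(12*31+78)%997=450 -> [58, 552, 450]
  L2: h(58,552)=(58*31+552)%997=356 h(450,450)=(450*31+450)%997=442 -> [356, 442]
  L3: h(356,442)=(356*31+442)%997=511 -> [511]
  root=511
After append 98 (leaves=[65, 37, 49, 30, 12, 78, 98]):
  L0: [65, 37, 49, 30, 12, 78, 98]
  L1: h(65,37)=(65*31+37)%997=58 h(49,30)=(49*31+30)%997=552 h(12,78)=(12*31+78)%997=450 h(98,98)=(98*31+98)%997=145 -> [58, 552, 450, 145]
  L2: h(58,552)=(58*31+552)%997=356 h(450,145)=(450*31+145)%997=137 -> [356, 137]
  L3: h(356,137)=(356*31+137)%997=206 -> [206]
  root=206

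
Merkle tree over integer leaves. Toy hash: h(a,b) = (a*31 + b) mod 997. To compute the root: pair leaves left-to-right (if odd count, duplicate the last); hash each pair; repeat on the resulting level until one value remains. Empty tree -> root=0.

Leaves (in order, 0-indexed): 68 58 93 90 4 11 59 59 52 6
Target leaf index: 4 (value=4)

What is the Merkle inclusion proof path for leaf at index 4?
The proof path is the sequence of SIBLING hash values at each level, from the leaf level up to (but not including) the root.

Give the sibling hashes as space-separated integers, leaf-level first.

L0 (leaves): [68, 58, 93, 90, 4, 11, 59, 59, 52, 6], target index=4
L1: h(68,58)=(68*31+58)%997=172 [pair 0] h(93,90)=(93*31+90)%997=979 [pair 1] h(4,11)=(4*31+11)%997=135 [pair 2] h(59,59)=(59*31+59)%997=891 [pair 3] h(52,6)=(52*31+6)%997=621 [pair 4] -> [172, 979, 135, 891, 621]
  Sibling for proof at L0: 11
L2: h(172,979)=(172*31+979)%997=329 [pair 0] h(135,891)=(135*31+891)%997=91 [pair 1] h(621,621)=(621*31+621)%997=929 [pair 2] -> [329, 91, 929]
  Sibling for proof at L1: 891
L3: h(329,91)=(329*31+91)%997=320 [pair 0] h(929,929)=(929*31+929)%997=815 [pair 1] -> [320, 815]
  Sibling for proof at L2: 329
L4: h(320,815)=(320*31+815)%997=765 [pair 0] -> [765]
  Sibling for proof at L3: 815
Root: 765
Proof path (sibling hashes from leaf to root): [11, 891, 329, 815]

Answer: 11 891 329 815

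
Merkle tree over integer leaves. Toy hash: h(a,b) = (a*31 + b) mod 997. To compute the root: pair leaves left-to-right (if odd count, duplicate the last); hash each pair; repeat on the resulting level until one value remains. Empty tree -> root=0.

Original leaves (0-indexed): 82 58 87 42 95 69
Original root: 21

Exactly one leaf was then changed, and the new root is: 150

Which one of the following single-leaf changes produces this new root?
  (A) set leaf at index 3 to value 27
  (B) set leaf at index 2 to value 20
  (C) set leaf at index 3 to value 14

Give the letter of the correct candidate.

Answer: C

Derivation:
Original leaves: [82, 58, 87, 42, 95, 69]
Target new root: 150
Try each candidate change and compute the resulting root:
Candidate A: set leaf[3] = 27 -> leaves = [82, 58, 87, 27, 95, 69]
  L0: [82, 58, 87, 27, 95, 69]
  L1: h(82,58)=(82*31+58)%997=606 h(87,27)=(87*31+27)%997=730 h(95,69)=(95*31+69)%997=23 -> [606, 730, 23]
  L2: h(606,730)=(606*31+730)%997=573 h(23,23)=(23*31+23)%997=736 -> [573, 736]
  L3: h(573,736)=(573*31+736)%997=553 -> [553]
  root = 553 != target 150
Candidate B: set leaf[2] = 20 -> leaves = [82, 58, 20, 42, 95, 69]
  L0: [82, 58, 20, 42, 95, 69]
  L1: h(82,58)=(82*31+58)%997=606 h(20,42)=(20*31+42)%997=662 h(95,69)=(95*31+69)%997=23 -> [606, 662, 23]
  L2: h(606,662)=(606*31+662)%997=505 h(23,23)=(23*31+23)%997=736 -> [505, 736]
  L3: h(505,736)=(505*31+736)%997=439 -> [439]
  root = 439 != target 150
Candidate C: set leaf[3] = 14 -> leaves = [82, 58, 87, 14, 95, 69]
  L0: [82, 58, 87, 14, 95, 69]
  L1: h(82,58)=(82*31+58)%997=606 h(87,14)=(87*31+14)%997=717 h(95,69)=(95*31+69)%997=23 -> [606, 717, 23]
  L2: h(606,717)=(606*31+717)%997=560 h(23,23)=(23*31+23)%997=736 -> [560, 736]
  L3: h(560,736)=(560*31+736)%997=150 -> [150]
  root = 150 == target 150  ** MATCH **
Candidate C produces the target root.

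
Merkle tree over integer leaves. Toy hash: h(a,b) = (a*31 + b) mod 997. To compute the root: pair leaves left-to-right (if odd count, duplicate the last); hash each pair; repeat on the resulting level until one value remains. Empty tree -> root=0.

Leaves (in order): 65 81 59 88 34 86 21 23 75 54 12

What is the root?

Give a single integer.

L0: [65, 81, 59, 88, 34, 86, 21, 23, 75, 54, 12]
L1: h(65,81)=(65*31+81)%997=102 h(59,88)=(59*31+88)%997=920 h(34,86)=(34*31+86)%997=143 h(21,23)=(21*31+23)%997=674 h(75,54)=(75*31+54)%997=385 h(12,12)=(12*31+12)%997=384 -> [102, 920, 143, 674, 385, 384]
L2: h(102,920)=(102*31+920)%997=94 h(143,674)=(143*31+674)%997=122 h(385,384)=(385*31+384)%997=355 -> [94, 122, 355]
L3: h(94,122)=(94*31+122)%997=45 h(355,355)=(355*31+355)%997=393 -> [45, 393]
L4: h(45,393)=(45*31+393)%997=791 -> [791]

Answer: 791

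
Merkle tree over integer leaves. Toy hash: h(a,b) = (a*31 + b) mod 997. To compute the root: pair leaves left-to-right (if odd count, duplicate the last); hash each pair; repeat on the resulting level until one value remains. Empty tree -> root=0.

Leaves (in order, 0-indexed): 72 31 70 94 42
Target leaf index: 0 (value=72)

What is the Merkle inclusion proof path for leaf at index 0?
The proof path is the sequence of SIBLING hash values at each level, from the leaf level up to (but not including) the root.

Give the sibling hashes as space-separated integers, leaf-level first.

L0 (leaves): [72, 31, 70, 94, 42], target index=0
L1: h(72,31)=(72*31+31)%997=269 [pair 0] h(70,94)=(70*31+94)%997=270 [pair 1] h(42,42)=(42*31+42)%997=347 [pair 2] -> [269, 270, 347]
  Sibling for proof at L0: 31
L2: h(269,270)=(269*31+270)%997=633 [pair 0] h(347,347)=(347*31+347)%997=137 [pair 1] -> [633, 137]
  Sibling for proof at L1: 270
L3: h(633,137)=(633*31+137)%997=817 [pair 0] -> [817]
  Sibling for proof at L2: 137
Root: 817
Proof path (sibling hashes from leaf to root): [31, 270, 137]

Answer: 31 270 137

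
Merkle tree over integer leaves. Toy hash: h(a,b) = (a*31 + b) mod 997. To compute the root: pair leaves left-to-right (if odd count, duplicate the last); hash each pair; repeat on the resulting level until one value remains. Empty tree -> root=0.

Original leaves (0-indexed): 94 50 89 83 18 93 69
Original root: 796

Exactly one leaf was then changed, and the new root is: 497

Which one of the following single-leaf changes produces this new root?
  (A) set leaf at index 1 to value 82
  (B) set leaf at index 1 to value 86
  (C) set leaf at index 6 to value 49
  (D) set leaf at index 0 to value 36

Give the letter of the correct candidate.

Original leaves: [94, 50, 89, 83, 18, 93, 69]
Target new root: 497
Try each candidate change and compute the resulting root:
Candidate A: set leaf[1] = 82 -> leaves = [94, 82, 89, 83, 18, 93, 69]
  L0: [94, 82, 89, 83, 18, 93, 69]
  L1: h(94,82)=(94*31+82)%997=5 h(89,83)=(89*31+83)%997=848 h(18,93)=(18*31+93)%997=651 h(69,69)=(69*31+69)%997=214 -> [5, 848, 651, 214]
  L2: h(5,848)=(5*31+848)%997=6 h(651,214)=(651*31+214)%997=455 -> [6, 455]
  L3: h(6,455)=(6*31+455)%997=641 -> [641]
  root = 641 != target 497
Candidate B: set leaf[1] = 86 -> leaves = [94, 86, 89, 83, 18, 93, 69]
  L0: [94, 86, 89, 83, 18, 93, 69]
  L1: h(94,86)=(94*31+86)%997=9 h(89,83)=(89*31+83)%997=848 h(18,93)=(18*31+93)%997=651 h(69,69)=(69*31+69)%997=214 -> [9, 848, 651, 214]
  L2: h(9,848)=(9*31+848)%997=130 h(651,214)=(651*31+214)%997=455 -> [130, 455]
  L3: h(130,455)=(130*31+455)%997=497 -> [497]
  root = 497 == target 497  ** MATCH **
Candidate C: set leaf[6] = 49 -> leaves = [94, 50, 89, 83, 18, 93, 49]
  L0: [94, 50, 89, 83, 18, 93, 49]
  L1: h(94,50)=(94*31+50)%997=970 h(89,83)=(89*31+83)%997=848 h(18,93)=(18*31+93)%997=651 h(49,49)=(49*31+49)%997=571 -> [970, 848, 651, 571]
  L2: h(970,848)=(970*31+848)%997=11 h(651,571)=(651*31+571)%997=812 -> [11, 812]
  L3: h(11,812)=(11*31+812)%997=156 -> [156]
  root = 156 != target 497
Candidate D: set leaf[0] = 36 -> leaves = [36, 50, 89, 83, 18, 93, 69]
  L0: [36, 50, 89, 83, 18, 93, 69]
  L1: h(36,50)=(36*31+50)%997=169 h(89,83)=(89*31+83)%997=848 h(18,93)=(18*31+93)%997=651 h(69,69)=(69*31+69)%997=214 -> [169, 848, 651, 214]
  L2: h(169,848)=(169*31+848)%997=105 h(651,214)=(651*31+214)%997=455 -> [105, 455]
  L3: h(105,455)=(105*31+455)%997=719 -> [719]
  root = 719 != target 497
Candidate B produces the target root.

Answer: B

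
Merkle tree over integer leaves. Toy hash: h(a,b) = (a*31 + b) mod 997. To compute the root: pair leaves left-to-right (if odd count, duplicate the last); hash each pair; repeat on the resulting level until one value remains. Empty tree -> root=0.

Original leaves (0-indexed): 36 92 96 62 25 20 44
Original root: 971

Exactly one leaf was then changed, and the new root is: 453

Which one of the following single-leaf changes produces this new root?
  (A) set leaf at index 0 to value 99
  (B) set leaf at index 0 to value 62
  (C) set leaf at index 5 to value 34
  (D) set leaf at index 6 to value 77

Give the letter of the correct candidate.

Answer: A

Derivation:
Original leaves: [36, 92, 96, 62, 25, 20, 44]
Target new root: 453
Try each candidate change and compute the resulting root:
Candidate A: set leaf[0] = 99 -> leaves = [99, 92, 96, 62, 25, 20, 44]
  L0: [99, 92, 96, 62, 25, 20, 44]
  L1: h(99,92)=(99*31+92)%997=170 h(96,62)=(96*31+62)%997=47 h(25,20)=(25*31+20)%997=795 h(44,44)=(44*31+44)%997=411 -> [170, 47, 795, 411]
  L2: h(170,47)=(170*31+47)%997=332 h(795,411)=(795*31+411)%997=131 -> [332, 131]
  L3: h(332,131)=(332*31+131)%997=453 -> [453]
  root = 453 == target 453  ** MATCH **
Candidate B: set leaf[0] = 62 -> leaves = [62, 92, 96, 62, 25, 20, 44]
  L0: [62, 92, 96, 62, 25, 20, 44]
  L1: h(62,92)=(62*31+92)%997=20 h(96,62)=(96*31+62)%997=47 h(25,20)=(25*31+20)%997=795 h(44,44)=(44*31+44)%997=411 -> [20, 47, 795, 411]
  L2: h(20,47)=(20*31+47)%997=667 h(795,411)=(795*31+411)%997=131 -> [667, 131]
  L3: h(667,131)=(667*31+131)%997=868 -> [868]
  root = 868 != target 453
Candidate C: set leaf[5] = 34 -> leaves = [36, 92, 96, 62, 25, 34, 44]
  L0: [36, 92, 96, 62, 25, 34, 44]
  L1: h(36,92)=(36*31+92)%997=211 h(96,62)=(96*31+62)%997=47 h(25,34)=(25*31+34)%997=809 h(44,44)=(44*31+44)%997=411 -> [211, 47, 809, 411]
  L2: h(211,47)=(211*31+47)%997=606 h(809,411)=(809*31+411)%997=565 -> [606, 565]
  L3: h(606,565)=(606*31+565)%997=408 -> [408]
  root = 408 != target 453
Candidate D: set leaf[6] = 77 -> leaves = [36, 92, 96, 62, 25, 20, 77]
  L0: [36, 92, 96, 62, 25, 20, 77]
  L1: h(36,92)=(36*31+92)%997=211 h(96,62)=(96*31+62)%997=47 h(25,20)=(25*31+20)%997=795 h(77,77)=(77*31+77)%997=470 -> [211, 47, 795, 470]
  L2: h(211,47)=(211*31+47)%997=606 h(795,470)=(795*31+470)%997=190 -> [606, 190]
  L3: h(606,190)=(606*31+190)%997=33 -> [33]
  root = 33 != target 453
Candidate A produces the target root.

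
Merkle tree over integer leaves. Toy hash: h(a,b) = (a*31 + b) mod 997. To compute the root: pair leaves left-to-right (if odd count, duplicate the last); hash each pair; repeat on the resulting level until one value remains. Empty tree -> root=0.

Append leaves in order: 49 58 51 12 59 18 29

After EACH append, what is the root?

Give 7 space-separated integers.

Answer: 49 580 669 630 186 868 946

Derivation:
After append 49 (leaves=[49]):
  L0: [49]
  root=49
After append 58 (leaves=[49, 58]):
  L0: [49, 58]
  L1: h(49,58)=(49*31+58)%997=580 -> [580]
  root=580
After append 51 (leaves=[49, 58, 51]):
  L0: [49, 58, 51]
  L1: h(49,58)=(49*31+58)%997=580 h(51,51)=(51*31+51)%997=635 -> [580, 635]
  L2: h(580,635)=(580*31+635)%997=669 -> [669]
  root=669
After append 12 (leaves=[49, 58, 51, 12]):
  L0: [49, 58, 51, 12]
  L1: h(49,58)=(49*31+58)%997=580 h(51,12)=(51*31+12)%997=596 -> [580, 596]
  L2: h(580,596)=(580*31+596)%997=630 -> [630]
  root=630
After append 59 (leaves=[49, 58, 51, 12, 59]):
  L0: [49, 58, 51, 12, 59]
  L1: h(49,58)=(49*31+58)%997=580 h(51,12)=(51*31+12)%997=596 h(59,59)=(59*31+59)%997=891 -> [580, 596, 891]
  L2: h(580,596)=(580*31+596)%997=630 h(891,891)=(891*31+891)%997=596 -> [630, 596]
  L3: h(630,596)=(630*31+596)%997=186 -> [186]
  root=186
After append 18 (leaves=[49, 58, 51, 12, 59, 18]):
  L0: [49, 58, 51, 12, 59, 18]
  L1: h(49,58)=(49*31+58)%997=580 h(51,12)=(51*31+12)%997=596 h(59,18)=(59*31+18)%997=850 -> [580, 596, 850]
  L2: h(580,596)=(580*31+596)%997=630 h(850,850)=(850*31+850)%997=281 -> [630, 281]
  L3: h(630,281)=(630*31+281)%997=868 -> [868]
  root=868
After append 29 (leaves=[49, 58, 51, 12, 59, 18, 29]):
  L0: [49, 58, 51, 12, 59, 18, 29]
  L1: h(49,58)=(49*31+58)%997=580 h(51,12)=(51*31+12)%997=596 h(59,18)=(59*31+18)%997=850 h(29,29)=(29*31+29)%997=928 -> [580, 596, 850, 928]
  L2: h(580,596)=(580*31+596)%997=630 h(850,928)=(850*31+928)%997=359 -> [630, 359]
  L3: h(630,359)=(630*31+359)%997=946 -> [946]
  root=946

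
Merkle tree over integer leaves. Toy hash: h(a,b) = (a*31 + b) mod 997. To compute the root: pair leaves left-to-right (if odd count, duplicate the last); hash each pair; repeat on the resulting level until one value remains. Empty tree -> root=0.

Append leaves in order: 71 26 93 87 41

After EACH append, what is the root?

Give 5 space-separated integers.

Answer: 71 233 229 223 44

Derivation:
After append 71 (leaves=[71]):
  L0: [71]
  root=71
After append 26 (leaves=[71, 26]):
  L0: [71, 26]
  L1: h(71,26)=(71*31+26)%997=233 -> [233]
  root=233
After append 93 (leaves=[71, 26, 93]):
  L0: [71, 26, 93]
  L1: h(71,26)=(71*31+26)%997=233 h(93,93)=(93*31+93)%997=982 -> [233, 982]
  L2: h(233,982)=(233*31+982)%997=229 -> [229]
  root=229
After append 87 (leaves=[71, 26, 93, 87]):
  L0: [71, 26, 93, 87]
  L1: h(71,26)=(71*31+26)%997=233 h(93,87)=(93*31+87)%997=976 -> [233, 976]
  L2: h(233,976)=(233*31+976)%997=223 -> [223]
  root=223
After append 41 (leaves=[71, 26, 93, 87, 41]):
  L0: [71, 26, 93, 87, 41]
  L1: h(71,26)=(71*31+26)%997=233 h(93,87)=(93*31+87)%997=976 h(41,41)=(41*31+41)%997=315 -> [233, 976, 315]
  L2: h(233,976)=(233*31+976)%997=223 h(315,315)=(315*31+315)%997=110 -> [223, 110]
  L3: h(223,110)=(223*31+110)%997=44 -> [44]
  root=44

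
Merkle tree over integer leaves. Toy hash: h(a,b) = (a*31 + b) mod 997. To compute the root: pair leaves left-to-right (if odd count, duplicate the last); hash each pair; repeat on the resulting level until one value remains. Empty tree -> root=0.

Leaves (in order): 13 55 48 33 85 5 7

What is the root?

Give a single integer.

L0: [13, 55, 48, 33, 85, 5, 7]
L1: h(13,55)=(13*31+55)%997=458 h(48,33)=(48*31+33)%997=524 h(85,5)=(85*31+5)%997=646 h(7,7)=(7*31+7)%997=224 -> [458, 524, 646, 224]
L2: h(458,524)=(458*31+524)%997=764 h(646,224)=(646*31+224)%997=310 -> [764, 310]
L3: h(764,310)=(764*31+310)%997=66 -> [66]

Answer: 66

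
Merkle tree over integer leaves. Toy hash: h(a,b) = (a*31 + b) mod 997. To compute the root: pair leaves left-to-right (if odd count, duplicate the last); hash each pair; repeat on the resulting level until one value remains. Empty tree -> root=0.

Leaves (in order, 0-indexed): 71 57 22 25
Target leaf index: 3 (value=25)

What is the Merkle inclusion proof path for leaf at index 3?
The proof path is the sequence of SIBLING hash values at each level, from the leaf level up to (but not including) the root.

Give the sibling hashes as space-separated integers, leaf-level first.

Answer: 22 264

Derivation:
L0 (leaves): [71, 57, 22, 25], target index=3
L1: h(71,57)=(71*31+57)%997=264 [pair 0] h(22,25)=(22*31+25)%997=707 [pair 1] -> [264, 707]
  Sibling for proof at L0: 22
L2: h(264,707)=(264*31+707)%997=915 [pair 0] -> [915]
  Sibling for proof at L1: 264
Root: 915
Proof path (sibling hashes from leaf to root): [22, 264]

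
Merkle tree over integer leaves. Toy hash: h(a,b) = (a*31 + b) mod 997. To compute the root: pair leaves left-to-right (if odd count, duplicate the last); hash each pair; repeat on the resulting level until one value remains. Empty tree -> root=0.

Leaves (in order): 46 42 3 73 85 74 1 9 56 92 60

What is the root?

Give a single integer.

Answer: 670

Derivation:
L0: [46, 42, 3, 73, 85, 74, 1, 9, 56, 92, 60]
L1: h(46,42)=(46*31+42)%997=471 h(3,73)=(3*31+73)%997=166 h(85,74)=(85*31+74)%997=715 h(1,9)=(1*31+9)%997=40 h(56,92)=(56*31+92)%997=831 h(60,60)=(60*31+60)%997=923 -> [471, 166, 715, 40, 831, 923]
L2: h(471,166)=(471*31+166)%997=809 h(715,40)=(715*31+40)%997=271 h(831,923)=(831*31+923)%997=762 -> [809, 271, 762]
L3: h(809,271)=(809*31+271)%997=425 h(762,762)=(762*31+762)%997=456 -> [425, 456]
L4: h(425,456)=(425*31+456)%997=670 -> [670]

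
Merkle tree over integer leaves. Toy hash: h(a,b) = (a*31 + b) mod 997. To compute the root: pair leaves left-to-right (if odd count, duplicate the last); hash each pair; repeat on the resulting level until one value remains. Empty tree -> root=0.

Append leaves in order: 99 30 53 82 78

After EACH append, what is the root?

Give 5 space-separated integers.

After append 99 (leaves=[99]):
  L0: [99]
  root=99
After append 30 (leaves=[99, 30]):
  L0: [99, 30]
  L1: h(99,30)=(99*31+30)%997=108 -> [108]
  root=108
After append 53 (leaves=[99, 30, 53]):
  L0: [99, 30, 53]
  L1: h(99,30)=(99*31+30)%997=108 h(53,53)=(53*31+53)%997=699 -> [108, 699]
  L2: h(108,699)=(108*31+699)%997=59 -> [59]
  root=59
After append 82 (leaves=[99, 30, 53, 82]):
  L0: [99, 30, 53, 82]
  L1: h(99,30)=(99*31+30)%997=108 h(53,82)=(53*31+82)%997=728 -> [108, 728]
  L2: h(108,728)=(108*31+728)%997=88 -> [88]
  root=88
After append 78 (leaves=[99, 30, 53, 82, 78]):
  L0: [99, 30, 53, 82, 78]
  L1: h(99,30)=(99*31+30)%997=108 h(53,82)=(53*31+82)%997=728 h(78,78)=(78*31+78)%997=502 -> [108, 728, 502]
  L2: h(108,728)=(108*31+728)%997=88 h(502,502)=(502*31+502)%997=112 -> [88, 112]
  L3: h(88,112)=(88*31+112)%997=846 -> [846]
  root=846

Answer: 99 108 59 88 846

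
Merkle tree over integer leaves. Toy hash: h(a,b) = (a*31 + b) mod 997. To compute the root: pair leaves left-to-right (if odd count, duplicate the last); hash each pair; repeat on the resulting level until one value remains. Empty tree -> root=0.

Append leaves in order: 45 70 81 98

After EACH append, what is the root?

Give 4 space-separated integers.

Answer: 45 468 151 168

Derivation:
After append 45 (leaves=[45]):
  L0: [45]
  root=45
After append 70 (leaves=[45, 70]):
  L0: [45, 70]
  L1: h(45,70)=(45*31+70)%997=468 -> [468]
  root=468
After append 81 (leaves=[45, 70, 81]):
  L0: [45, 70, 81]
  L1: h(45,70)=(45*31+70)%997=468 h(81,81)=(81*31+81)%997=598 -> [468, 598]
  L2: h(468,598)=(468*31+598)%997=151 -> [151]
  root=151
After append 98 (leaves=[45, 70, 81, 98]):
  L0: [45, 70, 81, 98]
  L1: h(45,70)=(45*31+70)%997=468 h(81,98)=(81*31+98)%997=615 -> [468, 615]
  L2: h(468,615)=(468*31+615)%997=168 -> [168]
  root=168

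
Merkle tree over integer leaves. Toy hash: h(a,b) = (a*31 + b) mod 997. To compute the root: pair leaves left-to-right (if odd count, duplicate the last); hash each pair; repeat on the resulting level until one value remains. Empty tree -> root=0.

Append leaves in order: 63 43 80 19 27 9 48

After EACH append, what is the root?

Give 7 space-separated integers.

Answer: 63 2 628 567 360 781 474

Derivation:
After append 63 (leaves=[63]):
  L0: [63]
  root=63
After append 43 (leaves=[63, 43]):
  L0: [63, 43]
  L1: h(63,43)=(63*31+43)%997=2 -> [2]
  root=2
After append 80 (leaves=[63, 43, 80]):
  L0: [63, 43, 80]
  L1: h(63,43)=(63*31+43)%997=2 h(80,80)=(80*31+80)%997=566 -> [2, 566]
  L2: h(2,566)=(2*31+566)%997=628 -> [628]
  root=628
After append 19 (leaves=[63, 43, 80, 19]):
  L0: [63, 43, 80, 19]
  L1: h(63,43)=(63*31+43)%997=2 h(80,19)=(80*31+19)%997=505 -> [2, 505]
  L2: h(2,505)=(2*31+505)%997=567 -> [567]
  root=567
After append 27 (leaves=[63, 43, 80, 19, 27]):
  L0: [63, 43, 80, 19, 27]
  L1: h(63,43)=(63*31+43)%997=2 h(80,19)=(80*31+19)%997=505 h(27,27)=(27*31+27)%997=864 -> [2, 505, 864]
  L2: h(2,505)=(2*31+505)%997=567 h(864,864)=(864*31+864)%997=729 -> [567, 729]
  L3: h(567,729)=(567*31+729)%997=360 -> [360]
  root=360
After append 9 (leaves=[63, 43, 80, 19, 27, 9]):
  L0: [63, 43, 80, 19, 27, 9]
  L1: h(63,43)=(63*31+43)%997=2 h(80,19)=(80*31+19)%997=505 h(27,9)=(27*31+9)%997=846 -> [2, 505, 846]
  L2: h(2,505)=(2*31+505)%997=567 h(846,846)=(846*31+846)%997=153 -> [567, 153]
  L3: h(567,153)=(567*31+153)%997=781 -> [781]
  root=781
After append 48 (leaves=[63, 43, 80, 19, 27, 9, 48]):
  L0: [63, 43, 80, 19, 27, 9, 48]
  L1: h(63,43)=(63*31+43)%997=2 h(80,19)=(80*31+19)%997=505 h(27,9)=(27*31+9)%997=846 h(48,48)=(48*31+48)%997=539 -> [2, 505, 846, 539]
  L2: h(2,505)=(2*31+505)%997=567 h(846,539)=(846*31+539)%997=843 -> [567, 843]
  L3: h(567,843)=(567*31+843)%997=474 -> [474]
  root=474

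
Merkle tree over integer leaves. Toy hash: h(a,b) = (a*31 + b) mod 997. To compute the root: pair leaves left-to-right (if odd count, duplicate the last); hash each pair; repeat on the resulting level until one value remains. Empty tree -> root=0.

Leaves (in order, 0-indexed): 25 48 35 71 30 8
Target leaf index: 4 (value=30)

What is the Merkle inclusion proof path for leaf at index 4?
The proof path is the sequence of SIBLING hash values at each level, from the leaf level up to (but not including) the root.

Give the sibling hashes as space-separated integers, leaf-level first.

L0 (leaves): [25, 48, 35, 71, 30, 8], target index=4
L1: h(25,48)=(25*31+48)%997=823 [pair 0] h(35,71)=(35*31+71)%997=159 [pair 1] h(30,8)=(30*31+8)%997=938 [pair 2] -> [823, 159, 938]
  Sibling for proof at L0: 8
L2: h(823,159)=(823*31+159)%997=747 [pair 0] h(938,938)=(938*31+938)%997=106 [pair 1] -> [747, 106]
  Sibling for proof at L1: 938
L3: h(747,106)=(747*31+106)%997=332 [pair 0] -> [332]
  Sibling for proof at L2: 747
Root: 332
Proof path (sibling hashes from leaf to root): [8, 938, 747]

Answer: 8 938 747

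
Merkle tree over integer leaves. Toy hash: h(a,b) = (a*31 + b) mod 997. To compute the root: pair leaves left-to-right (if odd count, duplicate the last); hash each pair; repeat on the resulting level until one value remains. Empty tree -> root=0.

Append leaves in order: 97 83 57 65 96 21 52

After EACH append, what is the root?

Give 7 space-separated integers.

Answer: 97 99 905 913 985 579 243

Derivation:
After append 97 (leaves=[97]):
  L0: [97]
  root=97
After append 83 (leaves=[97, 83]):
  L0: [97, 83]
  L1: h(97,83)=(97*31+83)%997=99 -> [99]
  root=99
After append 57 (leaves=[97, 83, 57]):
  L0: [97, 83, 57]
  L1: h(97,83)=(97*31+83)%997=99 h(57,57)=(57*31+57)%997=827 -> [99, 827]
  L2: h(99,827)=(99*31+827)%997=905 -> [905]
  root=905
After append 65 (leaves=[97, 83, 57, 65]):
  L0: [97, 83, 57, 65]
  L1: h(97,83)=(97*31+83)%997=99 h(57,65)=(57*31+65)%997=835 -> [99, 835]
  L2: h(99,835)=(99*31+835)%997=913 -> [913]
  root=913
After append 96 (leaves=[97, 83, 57, 65, 96]):
  L0: [97, 83, 57, 65, 96]
  L1: h(97,83)=(97*31+83)%997=99 h(57,65)=(57*31+65)%997=835 h(96,96)=(96*31+96)%997=81 -> [99, 835, 81]
  L2: h(99,835)=(99*31+835)%997=913 h(81,81)=(81*31+81)%997=598 -> [913, 598]
  L3: h(913,598)=(913*31+598)%997=985 -> [985]
  root=985
After append 21 (leaves=[97, 83, 57, 65, 96, 21]):
  L0: [97, 83, 57, 65, 96, 21]
  L1: h(97,83)=(97*31+83)%997=99 h(57,65)=(57*31+65)%997=835 h(96,21)=(96*31+21)%997=6 -> [99, 835, 6]
  L2: h(99,835)=(99*31+835)%997=913 h(6,6)=(6*31+6)%997=192 -> [913, 192]
  L3: h(913,192)=(913*31+192)%997=579 -> [579]
  root=579
After append 52 (leaves=[97, 83, 57, 65, 96, 21, 52]):
  L0: [97, 83, 57, 65, 96, 21, 52]
  L1: h(97,83)=(97*31+83)%997=99 h(57,65)=(57*31+65)%997=835 h(96,21)=(96*31+21)%997=6 h(52,52)=(52*31+52)%997=667 -> [99, 835, 6, 667]
  L2: h(99,835)=(99*31+835)%997=913 h(6,667)=(6*31+667)%997=853 -> [913, 853]
  L3: h(913,853)=(913*31+853)%997=243 -> [243]
  root=243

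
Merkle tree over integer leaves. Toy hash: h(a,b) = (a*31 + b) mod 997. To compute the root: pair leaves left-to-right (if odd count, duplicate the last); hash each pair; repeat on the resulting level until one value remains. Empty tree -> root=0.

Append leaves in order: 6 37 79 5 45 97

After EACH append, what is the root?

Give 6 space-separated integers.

Answer: 6 223 468 394 468 138

Derivation:
After append 6 (leaves=[6]):
  L0: [6]
  root=6
After append 37 (leaves=[6, 37]):
  L0: [6, 37]
  L1: h(6,37)=(6*31+37)%997=223 -> [223]
  root=223
After append 79 (leaves=[6, 37, 79]):
  L0: [6, 37, 79]
  L1: h(6,37)=(6*31+37)%997=223 h(79,79)=(79*31+79)%997=534 -> [223, 534]
  L2: h(223,534)=(223*31+534)%997=468 -> [468]
  root=468
After append 5 (leaves=[6, 37, 79, 5]):
  L0: [6, 37, 79, 5]
  L1: h(6,37)=(6*31+37)%997=223 h(79,5)=(79*31+5)%997=460 -> [223, 460]
  L2: h(223,460)=(223*31+460)%997=394 -> [394]
  root=394
After append 45 (leaves=[6, 37, 79, 5, 45]):
  L0: [6, 37, 79, 5, 45]
  L1: h(6,37)=(6*31+37)%997=223 h(79,5)=(79*31+5)%997=460 h(45,45)=(45*31+45)%997=443 -> [223, 460, 443]
  L2: h(223,460)=(223*31+460)%997=394 h(443,443)=(443*31+443)%997=218 -> [394, 218]
  L3: h(394,218)=(394*31+218)%997=468 -> [468]
  root=468
After append 97 (leaves=[6, 37, 79, 5, 45, 97]):
  L0: [6, 37, 79, 5, 45, 97]
  L1: h(6,37)=(6*31+37)%997=223 h(79,5)=(79*31+5)%997=460 h(45,97)=(45*31+97)%997=495 -> [223, 460, 495]
  L2: h(223,460)=(223*31+460)%997=394 h(495,495)=(495*31+495)%997=885 -> [394, 885]
  L3: h(394,885)=(394*31+885)%997=138 -> [138]
  root=138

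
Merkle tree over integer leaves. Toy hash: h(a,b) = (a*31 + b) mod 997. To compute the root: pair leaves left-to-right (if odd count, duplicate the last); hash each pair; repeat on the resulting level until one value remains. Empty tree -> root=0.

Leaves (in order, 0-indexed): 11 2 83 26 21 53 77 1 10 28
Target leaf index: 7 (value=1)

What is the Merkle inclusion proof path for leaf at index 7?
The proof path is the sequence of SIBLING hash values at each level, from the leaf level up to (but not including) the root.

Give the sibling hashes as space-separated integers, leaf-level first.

L0 (leaves): [11, 2, 83, 26, 21, 53, 77, 1, 10, 28], target index=7
L1: h(11,2)=(11*31+2)%997=343 [pair 0] h(83,26)=(83*31+26)%997=605 [pair 1] h(21,53)=(21*31+53)%997=704 [pair 2] h(77,1)=(77*31+1)%997=394 [pair 3] h(10,28)=(10*31+28)%997=338 [pair 4] -> [343, 605, 704, 394, 338]
  Sibling for proof at L0: 77
L2: h(343,605)=(343*31+605)%997=271 [pair 0] h(704,394)=(704*31+394)%997=284 [pair 1] h(338,338)=(338*31+338)%997=846 [pair 2] -> [271, 284, 846]
  Sibling for proof at L1: 704
L3: h(271,284)=(271*31+284)%997=709 [pair 0] h(846,846)=(846*31+846)%997=153 [pair 1] -> [709, 153]
  Sibling for proof at L2: 271
L4: h(709,153)=(709*31+153)%997=198 [pair 0] -> [198]
  Sibling for proof at L3: 153
Root: 198
Proof path (sibling hashes from leaf to root): [77, 704, 271, 153]

Answer: 77 704 271 153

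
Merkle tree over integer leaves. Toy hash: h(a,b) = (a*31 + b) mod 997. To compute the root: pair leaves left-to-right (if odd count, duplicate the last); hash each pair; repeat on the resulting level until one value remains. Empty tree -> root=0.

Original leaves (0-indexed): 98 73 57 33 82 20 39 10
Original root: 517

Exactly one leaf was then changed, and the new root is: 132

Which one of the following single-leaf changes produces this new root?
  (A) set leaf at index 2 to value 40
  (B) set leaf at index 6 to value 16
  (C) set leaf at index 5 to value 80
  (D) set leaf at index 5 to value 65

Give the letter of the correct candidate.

Original leaves: [98, 73, 57, 33, 82, 20, 39, 10]
Target new root: 132
Try each candidate change and compute the resulting root:
Candidate A: set leaf[2] = 40 -> leaves = [98, 73, 40, 33, 82, 20, 39, 10]
  L0: [98, 73, 40, 33, 82, 20, 39, 10]
  L1: h(98,73)=(98*31+73)%997=120 h(40,33)=(40*31+33)%997=276 h(82,20)=(82*31+20)%997=568 h(39,10)=(39*31+10)%997=222 -> [120, 276, 568, 222]
  L2: h(120,276)=(120*31+276)%997=8 h(568,222)=(568*31+222)%997=881 -> [8, 881]
  L3: h(8,881)=(8*31+881)%997=132 -> [132]
  root = 132 == target 132  ** MATCH **
Candidate B: set leaf[6] = 16 -> leaves = [98, 73, 57, 33, 82, 20, 16, 10]
  L0: [98, 73, 57, 33, 82, 20, 16, 10]
  L1: h(98,73)=(98*31+73)%997=120 h(57,33)=(57*31+33)%997=803 h(82,20)=(82*31+20)%997=568 h(16,10)=(16*31+10)%997=506 -> [120, 803, 568, 506]
  L2: h(120,803)=(120*31+803)%997=535 h(568,506)=(568*31+506)%997=168 -> [535, 168]
  L3: h(535,168)=(535*31+168)%997=801 -> [801]
  root = 801 != target 132
Candidate C: set leaf[5] = 80 -> leaves = [98, 73, 57, 33, 82, 80, 39, 10]
  L0: [98, 73, 57, 33, 82, 80, 39, 10]
  L1: h(98,73)=(98*31+73)%997=120 h(57,33)=(57*31+33)%997=803 h(82,80)=(82*31+80)%997=628 h(39,10)=(39*31+10)%997=222 -> [120, 803, 628, 222]
  L2: h(120,803)=(120*31+803)%997=535 h(628,222)=(628*31+222)%997=747 -> [535, 747]
  L3: h(535,747)=(535*31+747)%997=383 -> [383]
  root = 383 != target 132
Candidate D: set leaf[5] = 65 -> leaves = [98, 73, 57, 33, 82, 65, 39, 10]
  L0: [98, 73, 57, 33, 82, 65, 39, 10]
  L1: h(98,73)=(98*31+73)%997=120 h(57,33)=(57*31+33)%997=803 h(82,65)=(82*31+65)%997=613 h(39,10)=(39*31+10)%997=222 -> [120, 803, 613, 222]
  L2: h(120,803)=(120*31+803)%997=535 h(613,222)=(613*31+222)%997=282 -> [535, 282]
  L3: h(535,282)=(535*31+282)%997=915 -> [915]
  root = 915 != target 132
Candidate A produces the target root.

Answer: A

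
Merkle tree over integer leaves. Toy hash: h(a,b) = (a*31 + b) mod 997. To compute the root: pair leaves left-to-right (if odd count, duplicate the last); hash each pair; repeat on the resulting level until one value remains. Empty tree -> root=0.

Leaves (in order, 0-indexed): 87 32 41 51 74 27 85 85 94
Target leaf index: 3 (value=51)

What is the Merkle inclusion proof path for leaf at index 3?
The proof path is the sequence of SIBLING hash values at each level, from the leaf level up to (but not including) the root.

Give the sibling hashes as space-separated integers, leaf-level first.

Answer: 41 735 893 459

Derivation:
L0 (leaves): [87, 32, 41, 51, 74, 27, 85, 85, 94], target index=3
L1: h(87,32)=(87*31+32)%997=735 [pair 0] h(41,51)=(41*31+51)%997=325 [pair 1] h(74,27)=(74*31+27)%997=327 [pair 2] h(85,85)=(85*31+85)%997=726 [pair 3] h(94,94)=(94*31+94)%997=17 [pair 4] -> [735, 325, 327, 726, 17]
  Sibling for proof at L0: 41
L2: h(735,325)=(735*31+325)%997=179 [pair 0] h(327,726)=(327*31+726)%997=893 [pair 1] h(17,17)=(17*31+17)%997=544 [pair 2] -> [179, 893, 544]
  Sibling for proof at L1: 735
L3: h(179,893)=(179*31+893)%997=460 [pair 0] h(544,544)=(544*31+544)%997=459 [pair 1] -> [460, 459]
  Sibling for proof at L2: 893
L4: h(460,459)=(460*31+459)%997=761 [pair 0] -> [761]
  Sibling for proof at L3: 459
Root: 761
Proof path (sibling hashes from leaf to root): [41, 735, 893, 459]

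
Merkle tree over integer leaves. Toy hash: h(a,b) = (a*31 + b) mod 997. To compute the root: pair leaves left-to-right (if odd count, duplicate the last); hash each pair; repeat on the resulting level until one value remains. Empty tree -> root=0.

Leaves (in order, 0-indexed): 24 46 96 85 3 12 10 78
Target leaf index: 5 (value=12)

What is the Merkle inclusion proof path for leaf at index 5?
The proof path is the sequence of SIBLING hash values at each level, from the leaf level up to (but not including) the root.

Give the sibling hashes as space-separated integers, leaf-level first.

Answer: 3 388 632

Derivation:
L0 (leaves): [24, 46, 96, 85, 3, 12, 10, 78], target index=5
L1: h(24,46)=(24*31+46)%997=790 [pair 0] h(96,85)=(96*31+85)%997=70 [pair 1] h(3,12)=(3*31+12)%997=105 [pair 2] h(10,78)=(10*31+78)%997=388 [pair 3] -> [790, 70, 105, 388]
  Sibling for proof at L0: 3
L2: h(790,70)=(790*31+70)%997=632 [pair 0] h(105,388)=(105*31+388)%997=652 [pair 1] -> [632, 652]
  Sibling for proof at L1: 388
L3: h(632,652)=(632*31+652)%997=304 [pair 0] -> [304]
  Sibling for proof at L2: 632
Root: 304
Proof path (sibling hashes from leaf to root): [3, 388, 632]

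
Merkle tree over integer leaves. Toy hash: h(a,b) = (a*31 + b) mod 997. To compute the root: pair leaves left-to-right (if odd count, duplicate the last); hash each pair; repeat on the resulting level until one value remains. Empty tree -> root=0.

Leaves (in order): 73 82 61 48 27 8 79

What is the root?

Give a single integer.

L0: [73, 82, 61, 48, 27, 8, 79]
L1: h(73,82)=(73*31+82)%997=351 h(61,48)=(61*31+48)%997=942 h(27,8)=(27*31+8)%997=845 h(79,79)=(79*31+79)%997=534 -> [351, 942, 845, 534]
L2: h(351,942)=(351*31+942)%997=856 h(845,534)=(845*31+534)%997=807 -> [856, 807]
L3: h(856,807)=(856*31+807)%997=424 -> [424]

Answer: 424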